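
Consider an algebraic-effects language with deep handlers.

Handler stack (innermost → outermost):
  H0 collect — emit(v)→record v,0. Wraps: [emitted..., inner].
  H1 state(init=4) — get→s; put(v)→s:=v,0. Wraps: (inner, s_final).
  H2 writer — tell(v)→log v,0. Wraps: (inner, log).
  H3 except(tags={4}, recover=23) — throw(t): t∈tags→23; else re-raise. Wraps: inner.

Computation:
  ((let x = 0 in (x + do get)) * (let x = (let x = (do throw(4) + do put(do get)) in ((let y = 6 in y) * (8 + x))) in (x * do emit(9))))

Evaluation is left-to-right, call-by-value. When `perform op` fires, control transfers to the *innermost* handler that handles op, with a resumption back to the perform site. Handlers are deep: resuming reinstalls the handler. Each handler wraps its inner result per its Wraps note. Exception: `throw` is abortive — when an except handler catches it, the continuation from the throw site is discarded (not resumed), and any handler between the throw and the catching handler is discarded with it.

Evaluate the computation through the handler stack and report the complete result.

Answer: 23

Evaluation trace:
get @ H1 ⇒ 4
throw(4) @ H3 caught ⇒ 23
= 23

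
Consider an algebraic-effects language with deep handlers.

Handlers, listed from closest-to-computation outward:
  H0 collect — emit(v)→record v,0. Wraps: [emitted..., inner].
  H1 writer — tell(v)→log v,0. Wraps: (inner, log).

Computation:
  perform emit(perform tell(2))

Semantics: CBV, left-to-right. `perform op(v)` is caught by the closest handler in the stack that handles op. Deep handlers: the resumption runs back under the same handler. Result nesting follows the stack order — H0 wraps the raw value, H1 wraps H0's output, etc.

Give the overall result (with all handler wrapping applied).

Working:
tell(2) @ H1 ⇒ log+=2
emit(0) @ H0 ⇒ out+=0
H0 returns [0, 0]
H1 returns ([0, 0], (2))
= ([0, 0], (2))

Answer: ([0, 0], (2))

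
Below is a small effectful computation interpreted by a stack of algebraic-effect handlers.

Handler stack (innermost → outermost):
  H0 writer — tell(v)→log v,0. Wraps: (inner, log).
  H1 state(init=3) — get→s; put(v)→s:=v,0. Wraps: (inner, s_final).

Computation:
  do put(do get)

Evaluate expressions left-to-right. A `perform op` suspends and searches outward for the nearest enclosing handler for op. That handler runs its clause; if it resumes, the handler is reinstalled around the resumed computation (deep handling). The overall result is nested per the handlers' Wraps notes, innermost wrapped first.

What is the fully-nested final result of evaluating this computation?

Working:
get @ H1 ⇒ 3
put(3) @ H1 ⇒ s:=3
H0 returns (0, ())
H1 returns ((0, ()), 3)
= ((0, ()), 3)

Answer: ((0, ()), 3)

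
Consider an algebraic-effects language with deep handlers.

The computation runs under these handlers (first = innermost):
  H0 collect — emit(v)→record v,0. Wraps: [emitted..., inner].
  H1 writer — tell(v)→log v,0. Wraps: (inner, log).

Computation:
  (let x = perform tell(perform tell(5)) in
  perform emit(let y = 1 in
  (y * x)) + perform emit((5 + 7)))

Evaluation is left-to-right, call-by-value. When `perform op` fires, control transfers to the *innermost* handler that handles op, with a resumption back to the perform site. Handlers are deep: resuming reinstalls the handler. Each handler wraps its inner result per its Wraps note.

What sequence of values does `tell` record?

Answer: (5, 0)

Step-by-step:
tell(5) @ H1 ⇒ log+=5
tell(0) @ H1 ⇒ log+=0
emit(0) @ H0 ⇒ out+=0
emit(12) @ H0 ⇒ out+=12
H0 returns [0, 12, 0]
H1 returns ([0, 12, 0], (5, 0))
= ([0, 12, 0], (5, 0))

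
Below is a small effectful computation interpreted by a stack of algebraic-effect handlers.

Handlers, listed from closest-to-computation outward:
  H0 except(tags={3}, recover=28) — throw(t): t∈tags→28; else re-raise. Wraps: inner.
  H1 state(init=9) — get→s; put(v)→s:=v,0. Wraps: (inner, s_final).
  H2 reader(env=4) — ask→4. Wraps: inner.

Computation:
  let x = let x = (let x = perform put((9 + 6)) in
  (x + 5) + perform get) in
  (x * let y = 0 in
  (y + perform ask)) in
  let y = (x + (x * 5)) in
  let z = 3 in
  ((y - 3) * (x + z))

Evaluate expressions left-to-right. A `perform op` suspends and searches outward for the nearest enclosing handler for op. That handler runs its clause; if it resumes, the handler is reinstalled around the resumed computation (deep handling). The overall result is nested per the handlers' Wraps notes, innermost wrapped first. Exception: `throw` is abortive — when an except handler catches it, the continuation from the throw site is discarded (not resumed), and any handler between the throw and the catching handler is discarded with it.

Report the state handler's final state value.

Working:
put(15) @ H1 ⇒ s:=15
get @ H1 ⇒ 15
ask @ H2 ⇒ 4
H0 returns 39591
H1 returns (39591, 15)
H2 returns (39591, 15)
= (39591, 15)

Answer: 15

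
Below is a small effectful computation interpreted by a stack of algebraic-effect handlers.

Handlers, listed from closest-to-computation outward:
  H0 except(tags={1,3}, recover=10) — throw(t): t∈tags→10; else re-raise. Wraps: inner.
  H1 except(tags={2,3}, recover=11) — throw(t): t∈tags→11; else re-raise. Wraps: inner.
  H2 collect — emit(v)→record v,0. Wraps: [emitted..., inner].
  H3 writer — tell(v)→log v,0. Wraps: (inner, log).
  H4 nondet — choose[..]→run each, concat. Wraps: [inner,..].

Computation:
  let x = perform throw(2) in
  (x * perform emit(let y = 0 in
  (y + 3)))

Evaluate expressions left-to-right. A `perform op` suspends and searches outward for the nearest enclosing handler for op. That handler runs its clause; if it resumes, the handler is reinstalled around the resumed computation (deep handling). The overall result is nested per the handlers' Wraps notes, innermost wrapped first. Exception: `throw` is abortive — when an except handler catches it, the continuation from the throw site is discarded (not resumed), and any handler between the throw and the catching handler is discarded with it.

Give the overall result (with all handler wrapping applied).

Answer: [([11], ())]

Step-by-step:
throw(2) @ H0 re-raised
throw(2) @ H1 caught ⇒ 11
H2 returns [11]
H3 returns ([11], ())
H4 returns [([11], ())]
= [([11], ())]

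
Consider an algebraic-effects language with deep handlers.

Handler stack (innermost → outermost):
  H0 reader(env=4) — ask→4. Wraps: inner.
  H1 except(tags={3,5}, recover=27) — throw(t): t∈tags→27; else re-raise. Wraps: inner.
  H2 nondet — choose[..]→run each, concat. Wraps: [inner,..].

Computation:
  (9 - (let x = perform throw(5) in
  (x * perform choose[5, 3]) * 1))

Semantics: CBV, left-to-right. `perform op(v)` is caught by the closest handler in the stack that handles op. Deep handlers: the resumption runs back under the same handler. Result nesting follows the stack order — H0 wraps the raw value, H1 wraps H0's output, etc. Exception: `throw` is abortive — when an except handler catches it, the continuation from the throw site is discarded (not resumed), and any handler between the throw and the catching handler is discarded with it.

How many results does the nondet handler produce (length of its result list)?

Answer: 1

Evaluation trace:
throw(5) @ H1 caught ⇒ 27
H2 returns [27]
= [27]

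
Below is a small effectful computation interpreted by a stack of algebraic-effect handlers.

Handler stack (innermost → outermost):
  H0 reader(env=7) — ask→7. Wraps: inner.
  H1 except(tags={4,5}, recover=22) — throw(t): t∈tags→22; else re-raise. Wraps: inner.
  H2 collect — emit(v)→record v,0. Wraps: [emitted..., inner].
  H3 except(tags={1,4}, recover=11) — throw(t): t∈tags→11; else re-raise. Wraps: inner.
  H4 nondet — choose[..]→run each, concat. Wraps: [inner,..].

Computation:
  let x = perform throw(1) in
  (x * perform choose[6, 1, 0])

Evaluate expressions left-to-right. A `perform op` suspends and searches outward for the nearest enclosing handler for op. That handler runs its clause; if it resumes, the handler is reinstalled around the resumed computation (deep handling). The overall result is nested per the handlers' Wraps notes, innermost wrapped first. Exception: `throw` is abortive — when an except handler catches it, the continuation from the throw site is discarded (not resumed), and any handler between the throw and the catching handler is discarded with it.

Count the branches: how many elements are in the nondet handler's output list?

Answer: 1

Working:
throw(1) @ H1 re-raised
throw(1) @ H3 caught ⇒ 11
H4 returns [11]
= [11]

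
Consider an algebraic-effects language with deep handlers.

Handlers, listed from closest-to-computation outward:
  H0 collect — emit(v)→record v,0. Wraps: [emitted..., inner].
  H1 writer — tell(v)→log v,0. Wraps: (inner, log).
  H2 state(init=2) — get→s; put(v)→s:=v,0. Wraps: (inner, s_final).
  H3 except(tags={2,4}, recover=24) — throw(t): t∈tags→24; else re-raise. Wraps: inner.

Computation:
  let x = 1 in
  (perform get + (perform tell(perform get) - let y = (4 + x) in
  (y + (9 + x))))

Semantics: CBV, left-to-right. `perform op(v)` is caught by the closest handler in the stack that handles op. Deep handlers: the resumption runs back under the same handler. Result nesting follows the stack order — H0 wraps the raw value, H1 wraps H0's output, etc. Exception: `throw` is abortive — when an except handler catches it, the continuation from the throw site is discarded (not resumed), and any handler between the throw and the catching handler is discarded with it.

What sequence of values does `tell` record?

Answer: (2)

Working:
get @ H2 ⇒ 2
get @ H2 ⇒ 2
tell(2) @ H1 ⇒ log+=2
H0 returns [-13]
H1 returns ([-13], (2))
H2 returns (([-13], (2)), 2)
H3 returns (([-13], (2)), 2)
= (([-13], (2)), 2)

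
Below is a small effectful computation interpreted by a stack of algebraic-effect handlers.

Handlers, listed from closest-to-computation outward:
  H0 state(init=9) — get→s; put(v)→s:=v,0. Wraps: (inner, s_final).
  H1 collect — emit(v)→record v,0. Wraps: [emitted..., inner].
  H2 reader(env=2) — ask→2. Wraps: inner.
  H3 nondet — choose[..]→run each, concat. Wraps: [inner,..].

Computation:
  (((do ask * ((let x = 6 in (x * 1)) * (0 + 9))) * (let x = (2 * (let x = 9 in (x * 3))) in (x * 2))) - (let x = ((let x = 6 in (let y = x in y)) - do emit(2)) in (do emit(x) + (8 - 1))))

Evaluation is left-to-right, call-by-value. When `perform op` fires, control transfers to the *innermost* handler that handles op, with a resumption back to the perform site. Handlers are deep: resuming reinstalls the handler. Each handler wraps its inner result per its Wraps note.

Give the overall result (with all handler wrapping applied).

Step-by-step:
ask @ H2 ⇒ 2
emit(2) @ H1 ⇒ out+=2
emit(6) @ H1 ⇒ out+=6
H0 returns (11657, 9)
H1 returns [2, 6, (11657, 9)]
H2 returns [2, 6, (11657, 9)]
H3 returns [[2, 6, (11657, 9)]]
= [[2, 6, (11657, 9)]]

Answer: [[2, 6, (11657, 9)]]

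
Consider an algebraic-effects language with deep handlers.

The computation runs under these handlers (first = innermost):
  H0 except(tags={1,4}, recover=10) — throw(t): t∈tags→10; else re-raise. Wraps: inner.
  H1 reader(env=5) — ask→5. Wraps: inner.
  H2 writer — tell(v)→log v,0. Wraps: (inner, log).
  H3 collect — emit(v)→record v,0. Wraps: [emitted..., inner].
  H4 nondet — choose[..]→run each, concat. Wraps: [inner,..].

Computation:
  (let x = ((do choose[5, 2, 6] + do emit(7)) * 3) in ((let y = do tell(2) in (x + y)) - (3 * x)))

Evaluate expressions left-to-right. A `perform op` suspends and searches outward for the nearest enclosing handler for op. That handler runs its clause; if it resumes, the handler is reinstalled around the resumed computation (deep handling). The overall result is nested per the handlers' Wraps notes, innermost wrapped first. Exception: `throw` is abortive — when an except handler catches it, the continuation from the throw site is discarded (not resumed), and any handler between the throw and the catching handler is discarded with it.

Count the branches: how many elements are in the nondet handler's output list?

Answer: 3

Evaluation trace:
choose[5, 2, 6] @ H4
  branch[0] choose=5:
    emit(7) @ H3 ⇒ out+=7
    tell(2) @ H2 ⇒ log+=2
    H0 returns -30
    H1 returns -30
    H2 returns (-30, (2))
    H3 returns [7, (-30, (2))]
    H4 returns [[7, (-30, (2))]]
  branch[1] choose=2:
    emit(7) @ H3 ⇒ out+=7
    tell(2) @ H2 ⇒ log+=2
    H0 returns -12
    H1 returns -12
    H2 returns (-12, (2))
    H3 returns [7, (-12, (2))]
    H4 returns [[7, (-12, (2))]]
  branch[2] choose=6:
    emit(7) @ H3 ⇒ out+=7
    tell(2) @ H2 ⇒ log+=2
    H0 returns -36
    H1 returns -36
    H2 returns (-36, (2))
    H3 returns [7, (-36, (2))]
    H4 returns [[7, (-36, (2))]]
= [[7, (-30, (2))], [7, (-12, (2))], [7, (-36, (2))]]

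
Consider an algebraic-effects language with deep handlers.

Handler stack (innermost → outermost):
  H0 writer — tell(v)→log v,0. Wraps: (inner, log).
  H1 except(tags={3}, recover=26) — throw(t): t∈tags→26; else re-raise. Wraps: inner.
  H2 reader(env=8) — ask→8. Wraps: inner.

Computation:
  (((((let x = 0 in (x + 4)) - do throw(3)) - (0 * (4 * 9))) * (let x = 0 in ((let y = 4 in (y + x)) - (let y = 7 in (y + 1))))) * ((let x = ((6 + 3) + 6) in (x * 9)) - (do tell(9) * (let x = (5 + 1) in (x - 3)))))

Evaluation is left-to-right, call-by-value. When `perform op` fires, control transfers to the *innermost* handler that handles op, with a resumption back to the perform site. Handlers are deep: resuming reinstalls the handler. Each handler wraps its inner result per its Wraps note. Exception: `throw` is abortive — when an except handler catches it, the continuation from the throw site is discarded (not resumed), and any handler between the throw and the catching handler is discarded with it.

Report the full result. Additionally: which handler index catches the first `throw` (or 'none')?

Step-by-step:
throw(3) @ H1 caught ⇒ 26
H2 returns 26
= 26

Answer: 26 ; first throw caught by: H1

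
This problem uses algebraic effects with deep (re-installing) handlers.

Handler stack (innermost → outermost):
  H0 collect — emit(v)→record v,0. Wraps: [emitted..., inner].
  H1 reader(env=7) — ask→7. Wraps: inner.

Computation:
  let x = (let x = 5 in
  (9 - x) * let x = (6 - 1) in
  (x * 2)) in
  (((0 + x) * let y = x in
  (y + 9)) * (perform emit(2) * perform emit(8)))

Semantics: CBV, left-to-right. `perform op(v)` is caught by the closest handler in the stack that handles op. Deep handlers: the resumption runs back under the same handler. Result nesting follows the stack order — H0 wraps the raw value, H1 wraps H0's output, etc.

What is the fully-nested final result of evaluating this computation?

Answer: [2, 8, 0]

Evaluation trace:
emit(2) @ H0 ⇒ out+=2
emit(8) @ H0 ⇒ out+=8
H0 returns [2, 8, 0]
H1 returns [2, 8, 0]
= [2, 8, 0]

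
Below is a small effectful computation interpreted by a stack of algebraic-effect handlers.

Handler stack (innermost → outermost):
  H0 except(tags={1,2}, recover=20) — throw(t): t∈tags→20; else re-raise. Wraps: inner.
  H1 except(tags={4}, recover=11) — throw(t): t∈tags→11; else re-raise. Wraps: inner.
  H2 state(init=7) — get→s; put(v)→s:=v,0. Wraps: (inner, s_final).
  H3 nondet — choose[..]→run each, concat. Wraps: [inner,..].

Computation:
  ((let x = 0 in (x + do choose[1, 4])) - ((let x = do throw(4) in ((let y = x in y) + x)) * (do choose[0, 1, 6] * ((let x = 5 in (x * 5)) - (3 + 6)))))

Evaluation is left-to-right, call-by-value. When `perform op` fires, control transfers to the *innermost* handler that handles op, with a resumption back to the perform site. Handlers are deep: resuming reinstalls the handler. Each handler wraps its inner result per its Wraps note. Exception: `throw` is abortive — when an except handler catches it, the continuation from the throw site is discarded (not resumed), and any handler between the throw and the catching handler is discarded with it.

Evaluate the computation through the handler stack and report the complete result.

Step-by-step:
choose[1, 4] @ H3
  branch[0] choose=1:
    throw(4) @ H0 re-raised
    throw(4) @ H1 caught ⇒ 11
    H2 returns (11, 7)
    H3 returns [(11, 7)]
  branch[1] choose=4:
    throw(4) @ H0 re-raised
    throw(4) @ H1 caught ⇒ 11
    H2 returns (11, 7)
    H3 returns [(11, 7)]
= [(11, 7), (11, 7)]

Answer: [(11, 7), (11, 7)]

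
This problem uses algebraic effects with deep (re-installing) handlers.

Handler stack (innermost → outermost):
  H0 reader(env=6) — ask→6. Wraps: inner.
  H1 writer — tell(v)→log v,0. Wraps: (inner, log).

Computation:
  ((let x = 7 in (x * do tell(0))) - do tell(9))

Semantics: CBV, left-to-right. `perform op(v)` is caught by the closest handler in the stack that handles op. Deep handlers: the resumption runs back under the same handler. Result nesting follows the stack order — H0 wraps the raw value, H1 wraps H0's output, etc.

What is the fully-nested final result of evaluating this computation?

Step-by-step:
tell(0) @ H1 ⇒ log+=0
tell(9) @ H1 ⇒ log+=9
H0 returns 0
H1 returns (0, (0, 9))
= (0, (0, 9))

Answer: (0, (0, 9))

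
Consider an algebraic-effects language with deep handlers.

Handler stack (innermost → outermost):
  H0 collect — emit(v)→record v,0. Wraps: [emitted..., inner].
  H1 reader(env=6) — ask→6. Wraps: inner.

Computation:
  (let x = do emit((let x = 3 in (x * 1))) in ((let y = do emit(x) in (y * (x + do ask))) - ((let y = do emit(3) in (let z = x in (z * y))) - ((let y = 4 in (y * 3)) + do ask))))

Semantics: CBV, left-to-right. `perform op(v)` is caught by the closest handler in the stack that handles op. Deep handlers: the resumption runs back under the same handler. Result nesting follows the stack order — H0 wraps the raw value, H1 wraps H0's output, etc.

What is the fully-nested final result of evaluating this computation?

Answer: [3, 0, 3, 18]

Working:
emit(3) @ H0 ⇒ out+=3
emit(0) @ H0 ⇒ out+=0
ask @ H1 ⇒ 6
emit(3) @ H0 ⇒ out+=3
ask @ H1 ⇒ 6
H0 returns [3, 0, 3, 18]
H1 returns [3, 0, 3, 18]
= [3, 0, 3, 18]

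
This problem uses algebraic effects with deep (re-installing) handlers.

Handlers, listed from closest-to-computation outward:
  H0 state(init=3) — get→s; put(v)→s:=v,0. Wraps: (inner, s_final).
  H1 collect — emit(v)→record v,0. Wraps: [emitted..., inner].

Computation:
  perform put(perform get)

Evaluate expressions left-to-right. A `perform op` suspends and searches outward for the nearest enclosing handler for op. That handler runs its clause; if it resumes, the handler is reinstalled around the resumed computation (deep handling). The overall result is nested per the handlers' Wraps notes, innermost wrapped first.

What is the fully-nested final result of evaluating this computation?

Working:
get @ H0 ⇒ 3
put(3) @ H0 ⇒ s:=3
H0 returns (0, 3)
H1 returns [(0, 3)]
= [(0, 3)]

Answer: [(0, 3)]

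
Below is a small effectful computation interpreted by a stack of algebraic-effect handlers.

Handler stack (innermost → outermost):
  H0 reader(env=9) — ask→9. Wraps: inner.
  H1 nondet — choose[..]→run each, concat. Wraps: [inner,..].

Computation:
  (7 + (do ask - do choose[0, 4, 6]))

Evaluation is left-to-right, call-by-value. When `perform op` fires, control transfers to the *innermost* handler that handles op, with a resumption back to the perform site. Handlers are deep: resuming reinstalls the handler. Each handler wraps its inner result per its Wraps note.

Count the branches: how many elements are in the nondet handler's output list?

Answer: 3

Evaluation trace:
ask @ H0 ⇒ 9
choose[0, 4, 6] @ H1
  branch[0] choose=0:
    H0 returns 16
    H1 returns [16]
  branch[1] choose=4:
    H0 returns 12
    H1 returns [12]
  branch[2] choose=6:
    H0 returns 10
    H1 returns [10]
= [16, 12, 10]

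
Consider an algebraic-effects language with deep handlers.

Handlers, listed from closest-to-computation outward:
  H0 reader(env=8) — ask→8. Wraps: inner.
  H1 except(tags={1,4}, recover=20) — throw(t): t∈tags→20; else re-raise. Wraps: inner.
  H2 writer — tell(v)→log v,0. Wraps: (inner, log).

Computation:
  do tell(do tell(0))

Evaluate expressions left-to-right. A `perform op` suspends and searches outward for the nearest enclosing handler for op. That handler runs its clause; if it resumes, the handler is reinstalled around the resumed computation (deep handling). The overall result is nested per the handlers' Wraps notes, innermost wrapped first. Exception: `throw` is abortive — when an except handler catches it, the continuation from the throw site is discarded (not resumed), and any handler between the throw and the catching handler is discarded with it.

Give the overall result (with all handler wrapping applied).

Answer: (0, (0, 0))

Step-by-step:
tell(0) @ H2 ⇒ log+=0
tell(0) @ H2 ⇒ log+=0
H0 returns 0
H1 returns 0
H2 returns (0, (0, 0))
= (0, (0, 0))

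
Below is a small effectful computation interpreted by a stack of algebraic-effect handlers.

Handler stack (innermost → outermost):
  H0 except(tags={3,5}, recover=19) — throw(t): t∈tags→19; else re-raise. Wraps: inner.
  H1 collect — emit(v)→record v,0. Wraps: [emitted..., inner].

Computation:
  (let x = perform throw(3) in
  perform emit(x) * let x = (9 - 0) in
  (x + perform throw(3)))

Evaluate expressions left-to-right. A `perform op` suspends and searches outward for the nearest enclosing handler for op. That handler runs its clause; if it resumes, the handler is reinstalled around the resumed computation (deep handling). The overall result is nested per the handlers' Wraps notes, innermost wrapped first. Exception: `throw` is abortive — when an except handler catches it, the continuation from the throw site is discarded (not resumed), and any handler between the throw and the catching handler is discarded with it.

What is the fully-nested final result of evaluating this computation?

Step-by-step:
throw(3) @ H0 caught ⇒ 19
H1 returns [19]
= [19]

Answer: [19]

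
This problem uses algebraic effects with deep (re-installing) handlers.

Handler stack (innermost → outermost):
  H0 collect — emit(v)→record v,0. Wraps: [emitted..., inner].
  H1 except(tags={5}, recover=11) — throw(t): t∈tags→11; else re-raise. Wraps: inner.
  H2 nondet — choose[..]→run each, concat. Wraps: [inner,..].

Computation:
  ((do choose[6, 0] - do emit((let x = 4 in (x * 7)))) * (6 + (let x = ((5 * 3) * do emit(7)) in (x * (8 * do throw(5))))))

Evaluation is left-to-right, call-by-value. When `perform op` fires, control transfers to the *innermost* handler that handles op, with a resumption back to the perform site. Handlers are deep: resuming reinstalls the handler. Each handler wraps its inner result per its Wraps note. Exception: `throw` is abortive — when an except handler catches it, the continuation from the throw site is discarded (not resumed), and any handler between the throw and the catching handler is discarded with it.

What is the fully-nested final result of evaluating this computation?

Answer: [11, 11]

Evaluation trace:
choose[6, 0] @ H2
  branch[0] choose=6:
    emit(28) @ H0 ⇒ out+=28
    emit(7) @ H0 ⇒ out+=7
    throw(5) @ H1 caught ⇒ 11
    H2 returns [11]
  branch[1] choose=0:
    emit(28) @ H0 ⇒ out+=28
    emit(7) @ H0 ⇒ out+=7
    throw(5) @ H1 caught ⇒ 11
    H2 returns [11]
= [11, 11]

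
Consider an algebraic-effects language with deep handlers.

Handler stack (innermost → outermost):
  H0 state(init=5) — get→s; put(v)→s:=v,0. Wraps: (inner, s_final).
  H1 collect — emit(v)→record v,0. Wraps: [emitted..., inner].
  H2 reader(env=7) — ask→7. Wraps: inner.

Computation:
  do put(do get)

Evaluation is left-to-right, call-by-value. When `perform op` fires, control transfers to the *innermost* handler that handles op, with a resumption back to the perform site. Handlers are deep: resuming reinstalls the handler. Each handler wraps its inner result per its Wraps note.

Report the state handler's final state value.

Answer: 5

Step-by-step:
get @ H0 ⇒ 5
put(5) @ H0 ⇒ s:=5
H0 returns (0, 5)
H1 returns [(0, 5)]
H2 returns [(0, 5)]
= [(0, 5)]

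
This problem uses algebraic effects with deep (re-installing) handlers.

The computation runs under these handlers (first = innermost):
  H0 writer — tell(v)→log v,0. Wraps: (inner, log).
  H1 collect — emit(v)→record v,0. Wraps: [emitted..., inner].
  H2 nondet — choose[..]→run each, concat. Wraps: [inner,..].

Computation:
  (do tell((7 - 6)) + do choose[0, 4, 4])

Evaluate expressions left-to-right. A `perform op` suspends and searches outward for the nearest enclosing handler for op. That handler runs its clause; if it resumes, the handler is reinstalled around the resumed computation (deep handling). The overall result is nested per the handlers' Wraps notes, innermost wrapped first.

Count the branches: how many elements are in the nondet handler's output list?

Working:
tell(1) @ H0 ⇒ log+=1
choose[0, 4, 4] @ H2
  branch[0] choose=0:
    H0 returns (0, (1))
    H1 returns [(0, (1))]
    H2 returns [[(0, (1))]]
  branch[1] choose=4:
    H0 returns (4, (1))
    H1 returns [(4, (1))]
    H2 returns [[(4, (1))]]
  branch[2] choose=4:
    H0 returns (4, (1))
    H1 returns [(4, (1))]
    H2 returns [[(4, (1))]]
= [[(0, (1))], [(4, (1))], [(4, (1))]]

Answer: 3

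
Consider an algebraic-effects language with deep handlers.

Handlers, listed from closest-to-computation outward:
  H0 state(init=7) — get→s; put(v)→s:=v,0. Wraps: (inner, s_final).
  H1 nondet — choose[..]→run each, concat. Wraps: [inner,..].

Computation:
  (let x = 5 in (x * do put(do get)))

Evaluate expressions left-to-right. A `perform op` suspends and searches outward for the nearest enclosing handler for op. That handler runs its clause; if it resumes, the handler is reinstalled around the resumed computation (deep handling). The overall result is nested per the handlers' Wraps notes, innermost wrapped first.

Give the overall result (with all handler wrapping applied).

Answer: [(0, 7)]

Working:
get @ H0 ⇒ 7
put(7) @ H0 ⇒ s:=7
H0 returns (0, 7)
H1 returns [(0, 7)]
= [(0, 7)]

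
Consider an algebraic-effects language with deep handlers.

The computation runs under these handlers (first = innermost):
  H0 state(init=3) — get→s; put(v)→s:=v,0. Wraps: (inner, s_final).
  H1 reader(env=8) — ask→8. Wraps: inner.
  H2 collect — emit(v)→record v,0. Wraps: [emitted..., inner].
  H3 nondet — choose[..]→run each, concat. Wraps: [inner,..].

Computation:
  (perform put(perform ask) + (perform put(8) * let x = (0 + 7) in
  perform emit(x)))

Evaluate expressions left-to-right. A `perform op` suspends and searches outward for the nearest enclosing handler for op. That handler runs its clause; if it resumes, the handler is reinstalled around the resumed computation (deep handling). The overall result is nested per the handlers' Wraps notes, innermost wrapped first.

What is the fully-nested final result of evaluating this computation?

Answer: [[7, (0, 8)]]

Step-by-step:
ask @ H1 ⇒ 8
put(8) @ H0 ⇒ s:=8
put(8) @ H0 ⇒ s:=8
emit(7) @ H2 ⇒ out+=7
H0 returns (0, 8)
H1 returns (0, 8)
H2 returns [7, (0, 8)]
H3 returns [[7, (0, 8)]]
= [[7, (0, 8)]]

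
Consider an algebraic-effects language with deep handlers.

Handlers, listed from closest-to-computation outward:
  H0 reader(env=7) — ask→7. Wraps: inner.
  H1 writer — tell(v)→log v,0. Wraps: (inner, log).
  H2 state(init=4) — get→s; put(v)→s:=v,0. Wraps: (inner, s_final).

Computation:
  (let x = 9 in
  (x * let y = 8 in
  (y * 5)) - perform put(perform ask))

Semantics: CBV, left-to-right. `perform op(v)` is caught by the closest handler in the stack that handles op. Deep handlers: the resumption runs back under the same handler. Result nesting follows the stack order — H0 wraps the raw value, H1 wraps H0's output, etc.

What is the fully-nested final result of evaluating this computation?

Evaluation trace:
ask @ H0 ⇒ 7
put(7) @ H2 ⇒ s:=7
H0 returns 360
H1 returns (360, ())
H2 returns ((360, ()), 7)
= ((360, ()), 7)

Answer: ((360, ()), 7)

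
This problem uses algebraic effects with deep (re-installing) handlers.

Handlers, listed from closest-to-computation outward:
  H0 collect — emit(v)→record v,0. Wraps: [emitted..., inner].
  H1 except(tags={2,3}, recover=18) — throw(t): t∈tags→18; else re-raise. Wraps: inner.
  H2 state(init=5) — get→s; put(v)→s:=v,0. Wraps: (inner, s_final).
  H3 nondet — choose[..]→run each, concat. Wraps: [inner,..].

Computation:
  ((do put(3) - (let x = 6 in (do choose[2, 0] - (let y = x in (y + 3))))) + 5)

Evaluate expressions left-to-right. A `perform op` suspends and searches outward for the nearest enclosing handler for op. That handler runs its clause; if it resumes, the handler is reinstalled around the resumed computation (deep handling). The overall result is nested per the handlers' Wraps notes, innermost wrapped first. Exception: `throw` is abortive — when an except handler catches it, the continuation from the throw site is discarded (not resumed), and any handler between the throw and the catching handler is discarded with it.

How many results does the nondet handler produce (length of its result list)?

Step-by-step:
put(3) @ H2 ⇒ s:=3
choose[2, 0] @ H3
  branch[0] choose=2:
    H0 returns [12]
    H1 returns [12]
    H2 returns ([12], 3)
    H3 returns [([12], 3)]
  branch[1] choose=0:
    H0 returns [14]
    H1 returns [14]
    H2 returns ([14], 3)
    H3 returns [([14], 3)]
= [([12], 3), ([14], 3)]

Answer: 2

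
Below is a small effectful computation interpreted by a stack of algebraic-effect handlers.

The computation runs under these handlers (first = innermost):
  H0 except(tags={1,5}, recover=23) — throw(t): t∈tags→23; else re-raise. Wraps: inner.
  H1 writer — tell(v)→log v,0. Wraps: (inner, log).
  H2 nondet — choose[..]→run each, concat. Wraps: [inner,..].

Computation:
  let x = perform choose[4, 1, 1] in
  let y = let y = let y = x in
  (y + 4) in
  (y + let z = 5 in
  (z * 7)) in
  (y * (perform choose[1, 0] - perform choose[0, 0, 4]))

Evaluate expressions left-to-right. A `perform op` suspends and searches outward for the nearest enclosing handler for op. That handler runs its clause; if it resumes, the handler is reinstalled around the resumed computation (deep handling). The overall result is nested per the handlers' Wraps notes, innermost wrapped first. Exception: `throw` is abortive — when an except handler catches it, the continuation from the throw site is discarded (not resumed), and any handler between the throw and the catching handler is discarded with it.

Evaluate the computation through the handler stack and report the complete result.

Answer: [(43, ()), (43, ()), (-129, ()), (0, ()), (0, ()), (-172, ()), (40, ()), (40, ()), (-120, ()), (0, ()), (0, ()), (-160, ()), (40, ()), (40, ()), (-120, ()), (0, ()), (0, ()), (-160, ())]

Working:
choose[4, 1, 1] @ H2
  branch[0] choose=4:
    choose[1, 0] @ H2
      branch[0] choose=1:
        choose[0, 0, 4] @ H2
          branch[0] choose=0:
            H0 returns 43
            H1 returns (43, ())
            H2 returns [(43, ())]
          branch[1] choose=0:
            H0 returns 43
            H1 returns (43, ())
            H2 returns [(43, ())]
          branch[2] choose=4:
            H0 returns -129
            H1 returns (-129, ())
            H2 returns [(-129, ())]
      branch[1] choose=0:
        choose[0, 0, 4] @ H2
          branch[0] choose=0:
            H0 returns 0
            H1 returns (0, ())
            H2 returns [(0, ())]
          branch[1] choose=0:
            H0 returns 0
            H1 returns (0, ())
            H2 returns [(0, ())]
          branch[2] choose=4:
            H0 returns -172
            H1 returns (-172, ())
            H2 returns [(-172, ())]
  branch[1] choose=1:
    choose[1, 0] @ H2
      branch[0] choose=1:
        choose[0, 0, 4] @ H2
          branch[0] choose=0:
            H0 returns 40
            H1 returns (40, ())
            H2 returns [(40, ())]
          branch[1] choose=0:
            H0 returns 40
            H1 returns (40, ())
            H2 returns [(40, ())]
          branch[2] choose=4:
            H0 returns -120
            H1 returns (-120, ())
            H2 returns [(-120, ())]
      branch[1] choose=0:
        choose[0, 0, 4] @ H2
          branch[0] choose=0:
            H0 returns 0
            H1 returns (0, ())
            H2 returns [(0, ())]
          branch[1] choose=0:
            H0 returns 0
            H1 returns (0, ())
            H2 returns [(0, ())]
          branch[2] choose=4:
            H0 returns -160
            H1 returns (-160, ())
            H2 returns [(-160, ())]
  branch[2] choose=1:
    choose[1, 0] @ H2
      branch[0] choose=1:
        choose[0, 0, 4] @ H2
          branch[0] choose=0:
            H0 returns 40
            H1 returns (40, ())
            H2 returns [(40, ())]
          branch[1] choose=0:
            H0 returns 40
            H1 returns (40, ())
            H2 returns [(40, ())]
          branch[2] choose=4:
            H0 returns -120
            H1 returns (-120, ())
            H2 returns [(-120, ())]
      branch[1] choose=0:
        choose[0, 0, 4] @ H2
          branch[0] choose=0:
            H0 returns 0
            H1 returns (0, ())
            H2 returns [(0, ())]
          branch[1] choose=0:
            H0 returns 0
            H1 returns (0, ())
            H2 returns [(0, ())]
          branch[2] choose=4:
            H0 returns -160
            H1 returns (-160, ())
            H2 returns [(-160, ())]
= [(43, ()), (43, ()), (-129, ()), (0, ()), (0, ()), (-172, ()), (40, ()), (40, ()), (-120, ()), (0, ()), (0, ()), (-160, ()), (40, ()), (40, ()), (-120, ()), (0, ()), (0, ()), (-160, ())]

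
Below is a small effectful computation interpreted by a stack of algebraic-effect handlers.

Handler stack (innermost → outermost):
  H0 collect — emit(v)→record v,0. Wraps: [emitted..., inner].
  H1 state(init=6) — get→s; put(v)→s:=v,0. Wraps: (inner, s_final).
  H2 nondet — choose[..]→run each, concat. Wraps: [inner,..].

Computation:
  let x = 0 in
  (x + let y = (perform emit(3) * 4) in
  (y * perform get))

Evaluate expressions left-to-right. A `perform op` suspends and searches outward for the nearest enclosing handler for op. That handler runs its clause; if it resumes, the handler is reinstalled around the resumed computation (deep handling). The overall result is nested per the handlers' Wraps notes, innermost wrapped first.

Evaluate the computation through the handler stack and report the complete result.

Answer: [([3, 0], 6)]

Working:
emit(3) @ H0 ⇒ out+=3
get @ H1 ⇒ 6
H0 returns [3, 0]
H1 returns ([3, 0], 6)
H2 returns [([3, 0], 6)]
= [([3, 0], 6)]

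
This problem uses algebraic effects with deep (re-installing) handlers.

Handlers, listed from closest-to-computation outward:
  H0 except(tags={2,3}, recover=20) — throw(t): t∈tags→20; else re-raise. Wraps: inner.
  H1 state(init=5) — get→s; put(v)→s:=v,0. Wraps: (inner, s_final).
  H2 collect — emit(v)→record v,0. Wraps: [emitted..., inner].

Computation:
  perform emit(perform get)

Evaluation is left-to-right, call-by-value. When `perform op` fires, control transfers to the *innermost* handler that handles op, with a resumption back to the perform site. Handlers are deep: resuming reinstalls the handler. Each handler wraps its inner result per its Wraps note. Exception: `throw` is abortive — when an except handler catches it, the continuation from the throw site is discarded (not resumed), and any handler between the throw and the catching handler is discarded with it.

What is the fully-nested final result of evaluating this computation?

Step-by-step:
get @ H1 ⇒ 5
emit(5) @ H2 ⇒ out+=5
H0 returns 0
H1 returns (0, 5)
H2 returns [5, (0, 5)]
= [5, (0, 5)]

Answer: [5, (0, 5)]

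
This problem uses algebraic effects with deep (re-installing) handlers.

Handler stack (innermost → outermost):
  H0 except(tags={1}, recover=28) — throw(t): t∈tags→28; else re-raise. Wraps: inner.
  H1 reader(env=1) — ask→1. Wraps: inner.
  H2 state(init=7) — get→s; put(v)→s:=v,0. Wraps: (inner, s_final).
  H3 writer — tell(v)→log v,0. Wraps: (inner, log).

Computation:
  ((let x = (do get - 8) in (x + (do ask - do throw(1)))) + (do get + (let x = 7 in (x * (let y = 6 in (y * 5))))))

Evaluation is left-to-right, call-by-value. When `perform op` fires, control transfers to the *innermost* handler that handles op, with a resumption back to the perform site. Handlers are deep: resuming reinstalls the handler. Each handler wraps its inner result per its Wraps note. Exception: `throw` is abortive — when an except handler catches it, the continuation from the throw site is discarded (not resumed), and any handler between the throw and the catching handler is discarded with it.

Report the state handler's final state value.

Answer: 7

Evaluation trace:
get @ H2 ⇒ 7
ask @ H1 ⇒ 1
throw(1) @ H0 caught ⇒ 28
H1 returns 28
H2 returns (28, 7)
H3 returns ((28, 7), ())
= ((28, 7), ())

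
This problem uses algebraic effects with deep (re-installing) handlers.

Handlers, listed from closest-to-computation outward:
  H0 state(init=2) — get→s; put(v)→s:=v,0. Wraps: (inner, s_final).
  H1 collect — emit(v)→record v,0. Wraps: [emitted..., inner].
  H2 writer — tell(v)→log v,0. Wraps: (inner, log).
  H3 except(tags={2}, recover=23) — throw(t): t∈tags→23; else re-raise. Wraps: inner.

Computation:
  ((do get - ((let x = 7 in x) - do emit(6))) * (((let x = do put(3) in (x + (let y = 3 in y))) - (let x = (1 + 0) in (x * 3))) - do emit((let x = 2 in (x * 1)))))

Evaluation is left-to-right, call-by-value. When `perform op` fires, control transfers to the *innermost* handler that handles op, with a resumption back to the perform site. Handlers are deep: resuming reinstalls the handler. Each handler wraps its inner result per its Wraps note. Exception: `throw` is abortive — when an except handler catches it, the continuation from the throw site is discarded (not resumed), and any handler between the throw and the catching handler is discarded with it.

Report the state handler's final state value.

Answer: 3

Working:
get @ H0 ⇒ 2
emit(6) @ H1 ⇒ out+=6
put(3) @ H0 ⇒ s:=3
emit(2) @ H1 ⇒ out+=2
H0 returns (0, 3)
H1 returns [6, 2, (0, 3)]
H2 returns ([6, 2, (0, 3)], ())
H3 returns ([6, 2, (0, 3)], ())
= ([6, 2, (0, 3)], ())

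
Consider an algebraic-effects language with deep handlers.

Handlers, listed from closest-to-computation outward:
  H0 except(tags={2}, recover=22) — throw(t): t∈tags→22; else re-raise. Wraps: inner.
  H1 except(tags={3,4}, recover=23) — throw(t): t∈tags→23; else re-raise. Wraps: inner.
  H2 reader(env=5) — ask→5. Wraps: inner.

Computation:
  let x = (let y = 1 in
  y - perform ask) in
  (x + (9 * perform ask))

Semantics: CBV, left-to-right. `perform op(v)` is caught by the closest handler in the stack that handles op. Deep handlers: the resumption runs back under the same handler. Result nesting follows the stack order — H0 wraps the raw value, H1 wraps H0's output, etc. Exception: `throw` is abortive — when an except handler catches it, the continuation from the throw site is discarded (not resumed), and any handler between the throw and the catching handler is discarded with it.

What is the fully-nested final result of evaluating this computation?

Step-by-step:
ask @ H2 ⇒ 5
ask @ H2 ⇒ 5
H0 returns 41
H1 returns 41
H2 returns 41
= 41

Answer: 41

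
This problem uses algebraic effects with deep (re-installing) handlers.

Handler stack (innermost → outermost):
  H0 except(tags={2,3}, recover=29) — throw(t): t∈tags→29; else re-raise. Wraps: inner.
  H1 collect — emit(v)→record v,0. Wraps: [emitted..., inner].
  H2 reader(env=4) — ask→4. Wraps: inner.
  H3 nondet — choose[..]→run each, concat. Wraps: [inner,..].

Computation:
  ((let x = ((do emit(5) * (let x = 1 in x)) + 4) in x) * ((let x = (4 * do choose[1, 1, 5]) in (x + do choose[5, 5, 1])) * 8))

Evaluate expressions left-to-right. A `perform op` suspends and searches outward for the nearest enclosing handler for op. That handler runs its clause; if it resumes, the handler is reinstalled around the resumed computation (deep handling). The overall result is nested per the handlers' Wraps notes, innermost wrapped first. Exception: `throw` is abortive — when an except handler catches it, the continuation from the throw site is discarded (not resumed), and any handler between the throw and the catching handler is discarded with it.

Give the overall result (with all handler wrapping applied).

Answer: [[5, 288], [5, 288], [5, 160], [5, 288], [5, 288], [5, 160], [5, 800], [5, 800], [5, 672]]

Evaluation trace:
emit(5) @ H1 ⇒ out+=5
choose[1, 1, 5] @ H3
  branch[0] choose=1:
    choose[5, 5, 1] @ H3
      branch[0] choose=5:
        H0 returns 288
        H1 returns [5, 288]
        H2 returns [5, 288]
        H3 returns [[5, 288]]
      branch[1] choose=5:
        H0 returns 288
        H1 returns [5, 288]
        H2 returns [5, 288]
        H3 returns [[5, 288]]
      branch[2] choose=1:
        H0 returns 160
        H1 returns [5, 160]
        H2 returns [5, 160]
        H3 returns [[5, 160]]
  branch[1] choose=1:
    choose[5, 5, 1] @ H3
      branch[0] choose=5:
        H0 returns 288
        H1 returns [5, 288]
        H2 returns [5, 288]
        H3 returns [[5, 288]]
      branch[1] choose=5:
        H0 returns 288
        H1 returns [5, 288]
        H2 returns [5, 288]
        H3 returns [[5, 288]]
      branch[2] choose=1:
        H0 returns 160
        H1 returns [5, 160]
        H2 returns [5, 160]
        H3 returns [[5, 160]]
  branch[2] choose=5:
    choose[5, 5, 1] @ H3
      branch[0] choose=5:
        H0 returns 800
        H1 returns [5, 800]
        H2 returns [5, 800]
        H3 returns [[5, 800]]
      branch[1] choose=5:
        H0 returns 800
        H1 returns [5, 800]
        H2 returns [5, 800]
        H3 returns [[5, 800]]
      branch[2] choose=1:
        H0 returns 672
        H1 returns [5, 672]
        H2 returns [5, 672]
        H3 returns [[5, 672]]
= [[5, 288], [5, 288], [5, 160], [5, 288], [5, 288], [5, 160], [5, 800], [5, 800], [5, 672]]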